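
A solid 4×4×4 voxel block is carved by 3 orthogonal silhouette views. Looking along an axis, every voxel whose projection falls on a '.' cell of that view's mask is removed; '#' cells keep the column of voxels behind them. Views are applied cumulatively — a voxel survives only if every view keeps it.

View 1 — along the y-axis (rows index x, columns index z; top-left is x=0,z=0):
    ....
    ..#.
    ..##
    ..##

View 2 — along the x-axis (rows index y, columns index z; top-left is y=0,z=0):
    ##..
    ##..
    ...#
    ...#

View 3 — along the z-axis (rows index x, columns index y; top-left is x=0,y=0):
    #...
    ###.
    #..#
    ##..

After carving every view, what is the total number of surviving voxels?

full grid |V| = 64
after view 1 [y-axis, 5 of 16 cells solid] → remaining = 20
after view 2 [x-axis, 6 of 16 cells solid] → remaining = 4
after view 3 [z-axis, 8 of 16 cells solid] → remaining = 1

remaining voxels: 1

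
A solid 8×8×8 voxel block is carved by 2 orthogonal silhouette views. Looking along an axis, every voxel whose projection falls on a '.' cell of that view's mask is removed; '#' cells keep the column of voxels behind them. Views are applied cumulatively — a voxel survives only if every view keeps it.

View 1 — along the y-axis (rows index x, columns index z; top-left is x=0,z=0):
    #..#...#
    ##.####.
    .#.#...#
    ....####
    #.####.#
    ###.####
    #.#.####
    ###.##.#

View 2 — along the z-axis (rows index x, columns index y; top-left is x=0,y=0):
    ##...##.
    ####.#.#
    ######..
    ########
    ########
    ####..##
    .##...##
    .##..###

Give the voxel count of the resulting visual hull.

242 voxels

initial block: 8^3 = 512
  1. axis=1 (XZ plane), |mask|=41  ⇒  voxels=328
  2. axis=2 (XY plane), |mask|=47  ⇒  voxels=242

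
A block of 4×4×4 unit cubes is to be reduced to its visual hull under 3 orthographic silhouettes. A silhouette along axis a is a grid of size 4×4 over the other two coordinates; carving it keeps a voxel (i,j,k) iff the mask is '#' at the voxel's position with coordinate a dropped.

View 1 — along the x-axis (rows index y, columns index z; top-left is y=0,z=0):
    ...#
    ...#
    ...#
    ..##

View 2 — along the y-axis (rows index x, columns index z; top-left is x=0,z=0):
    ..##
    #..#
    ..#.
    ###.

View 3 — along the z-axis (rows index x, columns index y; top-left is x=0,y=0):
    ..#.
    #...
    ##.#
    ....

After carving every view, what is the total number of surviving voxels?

before carving: 64 voxels (4×4×4)
carve view 1 (along x, YZ-mask fill 5/16): 20 voxels remain
carve view 2 (along y, XZ-mask fill 8/16): 11 voxels remain
carve view 3 (along z, XY-mask fill 5/16): 3 voxels remain

3 voxels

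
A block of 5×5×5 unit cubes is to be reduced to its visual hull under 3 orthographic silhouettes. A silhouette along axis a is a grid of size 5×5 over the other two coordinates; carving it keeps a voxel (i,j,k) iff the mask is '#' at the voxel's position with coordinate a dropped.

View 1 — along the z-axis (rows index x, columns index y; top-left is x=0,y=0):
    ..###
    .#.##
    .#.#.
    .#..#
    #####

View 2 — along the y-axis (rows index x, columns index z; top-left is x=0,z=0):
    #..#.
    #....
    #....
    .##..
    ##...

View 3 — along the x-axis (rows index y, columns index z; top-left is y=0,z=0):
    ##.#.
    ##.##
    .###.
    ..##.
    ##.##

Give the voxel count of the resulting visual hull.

before carving: 125 voxels (5×5×5)
step 1: project along z, AND mask (15/25) → |grid| = 75
step 2: project along y, AND mask (8/25) → |grid| = 25
step 3: project along x, AND mask (16/25) → |grid| = 16

16 voxels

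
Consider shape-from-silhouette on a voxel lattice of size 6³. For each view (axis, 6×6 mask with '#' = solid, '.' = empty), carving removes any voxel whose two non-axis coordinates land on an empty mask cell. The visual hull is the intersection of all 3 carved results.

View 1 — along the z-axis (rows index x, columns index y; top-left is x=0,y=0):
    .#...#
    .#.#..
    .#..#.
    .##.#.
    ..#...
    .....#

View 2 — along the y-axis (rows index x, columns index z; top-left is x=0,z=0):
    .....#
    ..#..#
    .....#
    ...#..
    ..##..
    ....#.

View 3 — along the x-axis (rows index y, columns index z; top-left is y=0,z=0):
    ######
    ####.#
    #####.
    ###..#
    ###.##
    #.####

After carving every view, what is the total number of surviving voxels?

start: 6×6×6 = 216 voxels
[1] z-view keeps 11 columns → grid now 66
[2] y-view keeps 8 columns → grid now 14
[3] x-view keeps 30 columns → grid now 13

|visual hull| = 13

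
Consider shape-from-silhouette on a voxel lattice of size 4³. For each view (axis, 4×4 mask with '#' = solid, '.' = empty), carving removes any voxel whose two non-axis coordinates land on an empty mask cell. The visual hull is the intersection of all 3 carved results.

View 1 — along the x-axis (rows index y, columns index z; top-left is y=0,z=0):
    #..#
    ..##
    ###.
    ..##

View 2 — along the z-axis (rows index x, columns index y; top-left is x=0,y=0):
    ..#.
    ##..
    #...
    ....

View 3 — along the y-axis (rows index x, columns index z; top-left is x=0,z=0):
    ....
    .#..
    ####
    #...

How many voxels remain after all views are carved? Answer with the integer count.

|visual hull| = 2

initial block: 4^3 = 64
V1 x: intersect with YZ mask (9 set) -- 36 left
V2 z: intersect with XY mask (4 set) -- 9 left
V3 y: intersect with XZ mask (6 set) -- 2 left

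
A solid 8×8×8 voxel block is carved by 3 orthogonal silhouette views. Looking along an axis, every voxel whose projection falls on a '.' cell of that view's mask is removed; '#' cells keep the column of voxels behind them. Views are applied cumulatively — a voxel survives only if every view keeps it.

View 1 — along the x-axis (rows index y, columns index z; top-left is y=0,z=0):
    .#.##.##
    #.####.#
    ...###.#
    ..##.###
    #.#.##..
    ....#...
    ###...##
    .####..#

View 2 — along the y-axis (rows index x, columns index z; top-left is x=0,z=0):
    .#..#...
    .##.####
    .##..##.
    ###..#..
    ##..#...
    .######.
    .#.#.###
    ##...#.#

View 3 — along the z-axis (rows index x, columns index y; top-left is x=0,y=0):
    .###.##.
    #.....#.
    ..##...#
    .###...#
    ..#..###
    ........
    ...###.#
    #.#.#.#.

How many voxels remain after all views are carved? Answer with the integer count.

start: 8×8×8 = 512 voxels
after view 1 [x-axis, 35 of 64 cells solid] → remaining = 280
after view 2 [y-axis, 34 of 64 cells solid] → remaining = 141
after view 3 [z-axis, 26 of 64 cells solid] → remaining = 49

49 voxels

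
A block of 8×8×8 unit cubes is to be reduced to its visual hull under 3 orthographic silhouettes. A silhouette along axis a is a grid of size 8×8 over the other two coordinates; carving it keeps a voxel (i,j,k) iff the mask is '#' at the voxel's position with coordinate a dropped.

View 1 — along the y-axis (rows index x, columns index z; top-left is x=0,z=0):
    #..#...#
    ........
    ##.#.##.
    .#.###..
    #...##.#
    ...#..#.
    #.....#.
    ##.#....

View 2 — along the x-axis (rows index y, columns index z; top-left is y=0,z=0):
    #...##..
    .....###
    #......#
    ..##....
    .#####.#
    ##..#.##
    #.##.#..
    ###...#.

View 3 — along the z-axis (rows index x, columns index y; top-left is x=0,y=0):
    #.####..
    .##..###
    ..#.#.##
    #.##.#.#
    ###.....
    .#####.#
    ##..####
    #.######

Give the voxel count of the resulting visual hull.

start: 8×8×8 = 512 voxels
V1 y: intersect with XZ mask (23 set) -- 184 left
V2 x: intersect with YZ mask (29 set) -- 84 left
V3 z: intersect with XY mask (41 set) -- 54 left

voxel count = 54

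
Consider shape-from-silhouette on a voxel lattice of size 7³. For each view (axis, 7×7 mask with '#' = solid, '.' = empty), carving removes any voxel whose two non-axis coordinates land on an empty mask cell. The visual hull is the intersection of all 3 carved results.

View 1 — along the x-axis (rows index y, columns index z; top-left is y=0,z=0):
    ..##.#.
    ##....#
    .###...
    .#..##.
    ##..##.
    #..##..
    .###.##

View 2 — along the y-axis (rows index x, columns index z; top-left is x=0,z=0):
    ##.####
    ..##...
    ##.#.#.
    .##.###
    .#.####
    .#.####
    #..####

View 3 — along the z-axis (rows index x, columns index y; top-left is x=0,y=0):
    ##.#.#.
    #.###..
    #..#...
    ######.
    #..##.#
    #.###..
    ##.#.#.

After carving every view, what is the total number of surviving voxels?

63 voxels

before carving: 343 voxels (7×7×7)
  1. axis=0 (YZ plane), |mask|=24  ⇒  voxels=168
  2. axis=1 (XZ plane), |mask|=32  ⇒  voxels=113
  3. axis=2 (XY plane), |mask|=28  ⇒  voxels=63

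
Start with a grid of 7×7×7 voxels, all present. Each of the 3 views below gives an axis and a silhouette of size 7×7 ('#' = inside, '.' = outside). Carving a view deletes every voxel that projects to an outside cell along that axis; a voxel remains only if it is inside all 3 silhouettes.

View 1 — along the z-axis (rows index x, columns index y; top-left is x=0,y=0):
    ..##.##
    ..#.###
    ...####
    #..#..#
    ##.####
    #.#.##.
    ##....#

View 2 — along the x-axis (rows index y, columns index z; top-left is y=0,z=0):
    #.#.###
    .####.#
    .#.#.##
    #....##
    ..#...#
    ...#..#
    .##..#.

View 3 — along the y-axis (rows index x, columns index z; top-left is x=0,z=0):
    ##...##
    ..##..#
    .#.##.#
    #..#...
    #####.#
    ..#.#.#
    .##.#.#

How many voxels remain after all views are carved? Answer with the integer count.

|visual hull| = 56

before carving: 343 voxels (7×7×7)
after view 1 [z-axis, 28 of 49 cells solid] → remaining = 196
after view 2 [x-axis, 24 of 49 cells solid] → remaining = 90
after view 3 [y-axis, 26 of 49 cells solid] → remaining = 56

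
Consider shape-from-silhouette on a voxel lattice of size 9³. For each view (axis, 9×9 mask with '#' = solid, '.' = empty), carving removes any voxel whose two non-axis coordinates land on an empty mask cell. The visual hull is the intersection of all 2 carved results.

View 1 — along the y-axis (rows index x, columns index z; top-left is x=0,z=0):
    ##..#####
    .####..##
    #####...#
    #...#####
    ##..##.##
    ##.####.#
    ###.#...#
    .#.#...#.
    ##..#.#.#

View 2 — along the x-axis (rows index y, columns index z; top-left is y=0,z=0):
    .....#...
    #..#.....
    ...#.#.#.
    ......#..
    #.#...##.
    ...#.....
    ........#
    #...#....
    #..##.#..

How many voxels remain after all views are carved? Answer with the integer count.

full grid |V| = 729
carve view 1 (along y, XZ-mask fill 51/81): 459 voxels remain
carve view 2 (along x, YZ-mask fill 19/81): 101 voxels remain

101 voxels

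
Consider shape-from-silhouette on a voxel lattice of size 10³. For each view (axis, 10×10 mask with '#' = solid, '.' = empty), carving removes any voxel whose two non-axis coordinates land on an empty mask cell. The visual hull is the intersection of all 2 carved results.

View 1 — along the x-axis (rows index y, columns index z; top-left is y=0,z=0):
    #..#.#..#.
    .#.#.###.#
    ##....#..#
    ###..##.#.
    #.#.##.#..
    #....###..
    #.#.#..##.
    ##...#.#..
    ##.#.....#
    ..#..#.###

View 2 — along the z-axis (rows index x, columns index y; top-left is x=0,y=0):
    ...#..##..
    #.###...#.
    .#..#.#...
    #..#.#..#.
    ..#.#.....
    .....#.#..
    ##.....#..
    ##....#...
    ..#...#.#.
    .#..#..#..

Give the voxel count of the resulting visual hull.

full grid |V| = 1000
V1 x: intersect with YZ mask (47 set) -- 470 left
V2 z: intersect with XY mask (31 set) -- 146 left

remaining voxels: 146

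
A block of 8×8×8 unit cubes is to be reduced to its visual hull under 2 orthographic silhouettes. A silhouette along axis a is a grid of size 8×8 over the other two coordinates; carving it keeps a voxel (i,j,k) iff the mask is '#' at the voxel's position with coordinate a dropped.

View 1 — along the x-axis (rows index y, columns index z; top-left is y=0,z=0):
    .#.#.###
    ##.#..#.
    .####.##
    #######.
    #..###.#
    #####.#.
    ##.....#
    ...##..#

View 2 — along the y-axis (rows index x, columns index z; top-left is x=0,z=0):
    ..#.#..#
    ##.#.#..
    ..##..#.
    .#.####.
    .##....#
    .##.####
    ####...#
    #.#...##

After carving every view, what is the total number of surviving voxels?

remaining voxels: 160

full grid |V| = 512
step 1: project along x, AND mask (39/64) → |grid| = 312
step 2: project along y, AND mask (33/64) → |grid| = 160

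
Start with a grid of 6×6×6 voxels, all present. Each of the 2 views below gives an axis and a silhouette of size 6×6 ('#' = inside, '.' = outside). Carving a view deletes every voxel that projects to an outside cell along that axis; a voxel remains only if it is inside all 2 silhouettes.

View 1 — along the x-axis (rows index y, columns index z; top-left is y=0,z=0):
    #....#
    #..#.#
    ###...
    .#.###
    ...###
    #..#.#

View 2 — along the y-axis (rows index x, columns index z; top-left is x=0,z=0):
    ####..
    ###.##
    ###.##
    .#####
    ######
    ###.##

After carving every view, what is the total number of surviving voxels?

85 voxels

initial block: 6^3 = 216
  1. axis=0 (YZ plane), |mask|=18  ⇒  voxels=108
  2. axis=1 (XZ plane), |mask|=30  ⇒  voxels=85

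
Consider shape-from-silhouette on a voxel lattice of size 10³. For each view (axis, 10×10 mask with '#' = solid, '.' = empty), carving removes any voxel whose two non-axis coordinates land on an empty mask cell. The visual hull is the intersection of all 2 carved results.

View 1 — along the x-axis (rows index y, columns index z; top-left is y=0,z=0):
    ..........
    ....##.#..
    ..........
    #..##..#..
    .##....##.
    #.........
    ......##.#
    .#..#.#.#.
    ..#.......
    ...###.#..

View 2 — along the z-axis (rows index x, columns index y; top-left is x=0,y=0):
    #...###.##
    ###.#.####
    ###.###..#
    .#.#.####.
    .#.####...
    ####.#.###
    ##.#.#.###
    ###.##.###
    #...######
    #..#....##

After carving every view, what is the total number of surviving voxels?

start: 10×10×10 = 1000 voxels
V1 x: intersect with YZ mask (24 set) -- 240 left
V2 z: intersect with XY mask (66 set) -- 155 left

voxel count = 155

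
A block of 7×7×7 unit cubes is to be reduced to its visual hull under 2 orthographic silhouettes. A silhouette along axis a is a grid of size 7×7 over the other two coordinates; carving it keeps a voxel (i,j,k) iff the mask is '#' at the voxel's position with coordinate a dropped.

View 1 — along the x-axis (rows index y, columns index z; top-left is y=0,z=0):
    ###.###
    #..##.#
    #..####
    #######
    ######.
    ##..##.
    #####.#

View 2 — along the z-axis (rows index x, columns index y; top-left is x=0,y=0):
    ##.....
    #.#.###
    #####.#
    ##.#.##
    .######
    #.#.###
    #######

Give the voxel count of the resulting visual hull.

195 voxels

before carving: 343 voxels (7×7×7)
carve view 1 (along x, YZ-mask fill 38/49): 266 voxels remain
carve view 2 (along z, XY-mask fill 36/49): 195 voxels remain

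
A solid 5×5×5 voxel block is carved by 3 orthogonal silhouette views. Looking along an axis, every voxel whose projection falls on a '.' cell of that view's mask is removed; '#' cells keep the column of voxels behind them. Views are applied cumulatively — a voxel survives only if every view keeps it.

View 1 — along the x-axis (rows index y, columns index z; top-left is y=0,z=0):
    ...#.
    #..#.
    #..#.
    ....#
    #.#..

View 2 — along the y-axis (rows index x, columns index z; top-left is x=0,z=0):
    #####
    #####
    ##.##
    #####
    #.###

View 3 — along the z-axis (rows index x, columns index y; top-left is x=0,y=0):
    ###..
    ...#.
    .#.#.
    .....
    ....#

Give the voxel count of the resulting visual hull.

remaining voxels: 11

start: 5×5×5 = 125 voxels
[1] x-view keeps 8 columns → grid now 40
[2] y-view keeps 23 columns → grid now 39
[3] z-view keeps 7 columns → grid now 11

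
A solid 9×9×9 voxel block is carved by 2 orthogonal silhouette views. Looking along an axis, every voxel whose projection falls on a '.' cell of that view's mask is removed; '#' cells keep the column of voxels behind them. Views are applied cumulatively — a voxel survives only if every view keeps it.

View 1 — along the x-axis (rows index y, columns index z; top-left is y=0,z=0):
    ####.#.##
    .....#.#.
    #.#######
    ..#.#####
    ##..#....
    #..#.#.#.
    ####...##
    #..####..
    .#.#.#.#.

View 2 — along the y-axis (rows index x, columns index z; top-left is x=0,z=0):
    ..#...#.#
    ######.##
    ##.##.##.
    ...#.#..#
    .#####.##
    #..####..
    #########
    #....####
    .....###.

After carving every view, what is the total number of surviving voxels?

voxel count = 251

full grid |V| = 729
  1. axis=0 (YZ plane), |mask|=45  ⇒  voxels=405
  2. axis=1 (XZ plane), |mask|=49  ⇒  voxels=251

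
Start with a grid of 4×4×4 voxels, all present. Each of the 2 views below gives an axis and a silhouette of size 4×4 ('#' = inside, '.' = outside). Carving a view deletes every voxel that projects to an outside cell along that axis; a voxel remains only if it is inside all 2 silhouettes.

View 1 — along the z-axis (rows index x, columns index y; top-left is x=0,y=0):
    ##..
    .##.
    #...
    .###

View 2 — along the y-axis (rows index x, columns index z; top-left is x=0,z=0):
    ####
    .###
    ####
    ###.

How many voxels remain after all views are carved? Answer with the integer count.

voxel count = 27

full grid |V| = 64
step 1: project along z, AND mask (8/16) → |grid| = 32
step 2: project along y, AND mask (14/16) → |grid| = 27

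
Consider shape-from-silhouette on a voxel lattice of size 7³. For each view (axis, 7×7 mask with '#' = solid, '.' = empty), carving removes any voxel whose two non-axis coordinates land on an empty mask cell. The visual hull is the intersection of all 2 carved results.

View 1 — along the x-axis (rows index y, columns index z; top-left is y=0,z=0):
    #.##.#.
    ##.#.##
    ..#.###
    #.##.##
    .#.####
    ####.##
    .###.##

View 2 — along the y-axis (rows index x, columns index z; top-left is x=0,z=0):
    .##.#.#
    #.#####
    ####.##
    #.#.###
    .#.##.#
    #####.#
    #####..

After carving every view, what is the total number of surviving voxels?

full grid |V| = 343
[1] x-view keeps 34 columns → grid now 238
[2] y-view keeps 36 columns → grid now 169

|visual hull| = 169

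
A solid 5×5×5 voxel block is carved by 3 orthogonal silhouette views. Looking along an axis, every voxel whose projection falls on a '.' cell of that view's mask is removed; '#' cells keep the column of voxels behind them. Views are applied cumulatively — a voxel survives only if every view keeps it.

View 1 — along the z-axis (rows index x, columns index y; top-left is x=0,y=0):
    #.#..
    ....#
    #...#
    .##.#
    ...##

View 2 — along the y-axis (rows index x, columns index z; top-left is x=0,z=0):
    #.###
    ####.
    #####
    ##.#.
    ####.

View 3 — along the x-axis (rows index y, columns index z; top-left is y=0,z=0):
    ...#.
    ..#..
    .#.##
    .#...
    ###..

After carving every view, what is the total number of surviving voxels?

|visual hull| = 18

before carving: 125 voxels (5×5×5)
  1. axis=2 (XY plane), |mask|=10  ⇒  voxels=50
  2. axis=1 (XZ plane), |mask|=20  ⇒  voxels=39
  3. axis=0 (YZ plane), |mask|=9  ⇒  voxels=18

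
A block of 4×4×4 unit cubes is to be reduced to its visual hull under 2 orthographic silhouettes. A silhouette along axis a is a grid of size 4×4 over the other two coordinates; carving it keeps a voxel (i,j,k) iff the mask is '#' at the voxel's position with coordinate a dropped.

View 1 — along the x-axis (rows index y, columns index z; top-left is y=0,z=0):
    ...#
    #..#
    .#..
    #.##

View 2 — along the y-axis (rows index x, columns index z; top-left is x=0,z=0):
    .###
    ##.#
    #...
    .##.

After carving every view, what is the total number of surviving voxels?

15 voxels

full grid |V| = 64
  1. axis=0 (YZ plane), |mask|=7  ⇒  voxels=28
  2. axis=1 (XZ plane), |mask|=9  ⇒  voxels=15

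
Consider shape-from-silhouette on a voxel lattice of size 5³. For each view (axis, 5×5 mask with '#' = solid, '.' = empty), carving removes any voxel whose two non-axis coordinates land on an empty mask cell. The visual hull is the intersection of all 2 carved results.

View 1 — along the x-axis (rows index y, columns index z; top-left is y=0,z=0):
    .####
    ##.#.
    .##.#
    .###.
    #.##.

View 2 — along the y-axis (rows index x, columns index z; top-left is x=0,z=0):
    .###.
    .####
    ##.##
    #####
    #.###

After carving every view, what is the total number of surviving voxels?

start: 5×5×5 = 125 voxels
  1. axis=0 (YZ plane), |mask|=16  ⇒  voxels=80
  2. axis=1 (XZ plane), |mask|=20  ⇒  voxels=66

|visual hull| = 66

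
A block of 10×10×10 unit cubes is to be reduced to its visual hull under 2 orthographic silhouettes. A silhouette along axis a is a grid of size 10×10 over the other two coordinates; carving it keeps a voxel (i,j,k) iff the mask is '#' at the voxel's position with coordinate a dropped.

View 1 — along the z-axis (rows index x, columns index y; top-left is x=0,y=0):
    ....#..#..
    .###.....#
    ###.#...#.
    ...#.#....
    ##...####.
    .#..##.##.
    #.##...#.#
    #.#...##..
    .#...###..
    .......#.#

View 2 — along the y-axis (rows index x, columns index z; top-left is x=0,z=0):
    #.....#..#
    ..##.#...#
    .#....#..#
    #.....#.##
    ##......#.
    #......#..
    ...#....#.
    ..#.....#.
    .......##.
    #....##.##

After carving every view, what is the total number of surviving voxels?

before carving: 1000 voxels (10×10×10)
[1] z-view keeps 39 columns → grid now 390
[2] y-view keeps 30 columns → grid now 109

voxel count = 109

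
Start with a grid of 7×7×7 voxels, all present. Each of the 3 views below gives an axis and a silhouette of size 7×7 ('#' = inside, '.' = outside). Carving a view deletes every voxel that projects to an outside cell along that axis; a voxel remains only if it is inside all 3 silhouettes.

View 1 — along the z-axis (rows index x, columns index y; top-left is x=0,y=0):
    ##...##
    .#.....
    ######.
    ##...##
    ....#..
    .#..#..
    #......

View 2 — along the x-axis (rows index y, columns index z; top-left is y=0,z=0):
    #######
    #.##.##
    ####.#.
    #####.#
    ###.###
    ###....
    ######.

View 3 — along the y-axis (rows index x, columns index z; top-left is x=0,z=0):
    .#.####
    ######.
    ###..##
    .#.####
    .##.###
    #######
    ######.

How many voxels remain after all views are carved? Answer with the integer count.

start: 7×7×7 = 343 voxels
step 1: project along z, AND mask (19/49) → |grid| = 133
step 2: project along x, AND mask (38/49) → |grid| = 103
step 3: project along y, AND mask (39/49) → |grid| = 77

77 voxels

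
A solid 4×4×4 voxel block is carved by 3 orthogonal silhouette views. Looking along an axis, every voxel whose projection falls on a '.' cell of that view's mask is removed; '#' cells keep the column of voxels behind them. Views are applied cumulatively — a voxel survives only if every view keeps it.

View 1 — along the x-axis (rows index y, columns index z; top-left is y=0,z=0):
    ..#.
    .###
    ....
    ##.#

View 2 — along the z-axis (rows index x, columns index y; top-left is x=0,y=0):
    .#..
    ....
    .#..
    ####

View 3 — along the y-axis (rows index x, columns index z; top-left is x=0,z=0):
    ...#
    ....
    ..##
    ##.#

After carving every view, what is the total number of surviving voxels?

before carving: 64 voxels (4×4×4)
  1. axis=0 (YZ plane), |mask|=7  ⇒  voxels=28
  2. axis=2 (XY plane), |mask|=6  ⇒  voxels=13
  3. axis=1 (XZ plane), |mask|=6  ⇒  voxels=8

voxel count = 8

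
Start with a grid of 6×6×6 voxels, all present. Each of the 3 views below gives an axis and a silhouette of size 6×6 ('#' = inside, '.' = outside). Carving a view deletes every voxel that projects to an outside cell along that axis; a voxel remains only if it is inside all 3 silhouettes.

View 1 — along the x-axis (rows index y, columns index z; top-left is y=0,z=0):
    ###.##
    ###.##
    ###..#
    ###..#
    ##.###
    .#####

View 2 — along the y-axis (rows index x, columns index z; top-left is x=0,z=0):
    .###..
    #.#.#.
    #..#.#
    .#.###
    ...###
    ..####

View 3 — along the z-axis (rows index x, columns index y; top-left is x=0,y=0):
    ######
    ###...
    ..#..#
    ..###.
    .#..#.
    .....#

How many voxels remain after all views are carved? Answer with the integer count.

remaining voxels: 42

start: 6×6×6 = 216 voxels
step 1: project along x, AND mask (28/36) → |grid| = 168
step 2: project along y, AND mask (20/36) → |grid| = 87
step 3: project along z, AND mask (17/36) → |grid| = 42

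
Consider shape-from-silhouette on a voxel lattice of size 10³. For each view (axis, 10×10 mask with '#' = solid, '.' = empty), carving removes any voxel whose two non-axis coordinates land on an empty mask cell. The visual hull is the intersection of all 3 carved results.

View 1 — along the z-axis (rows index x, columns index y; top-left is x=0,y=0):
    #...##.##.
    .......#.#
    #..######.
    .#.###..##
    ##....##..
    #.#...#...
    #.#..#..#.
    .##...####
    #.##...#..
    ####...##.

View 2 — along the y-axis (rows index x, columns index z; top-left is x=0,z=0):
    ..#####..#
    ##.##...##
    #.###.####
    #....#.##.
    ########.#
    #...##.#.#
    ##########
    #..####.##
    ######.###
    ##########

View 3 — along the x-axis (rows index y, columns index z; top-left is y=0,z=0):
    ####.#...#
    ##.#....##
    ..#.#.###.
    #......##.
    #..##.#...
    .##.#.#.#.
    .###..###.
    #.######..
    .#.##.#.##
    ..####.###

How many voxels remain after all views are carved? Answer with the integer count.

voxel count = 194

before carving: 1000 voxels (10×10×10)
carve view 1 (along z, XY-mask fill 47/100): 470 voxels remain
carve view 2 (along y, XZ-mask fill 74/100): 351 voxels remain
carve view 3 (along x, YZ-mask fill 54/100): 194 voxels remain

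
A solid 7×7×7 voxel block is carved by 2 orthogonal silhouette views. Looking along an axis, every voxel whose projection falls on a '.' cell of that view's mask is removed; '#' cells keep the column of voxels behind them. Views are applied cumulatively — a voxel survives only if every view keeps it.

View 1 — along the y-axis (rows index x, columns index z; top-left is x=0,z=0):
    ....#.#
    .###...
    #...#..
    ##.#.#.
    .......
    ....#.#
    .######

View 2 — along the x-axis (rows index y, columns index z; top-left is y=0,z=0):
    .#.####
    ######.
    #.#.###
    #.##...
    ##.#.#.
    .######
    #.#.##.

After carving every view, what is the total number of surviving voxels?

initial block: 7^3 = 343
carve view 1 (along y, XZ-mask fill 19/49): 133 voxels remain
carve view 2 (along x, YZ-mask fill 33/49): 88 voxels remain

remaining voxels: 88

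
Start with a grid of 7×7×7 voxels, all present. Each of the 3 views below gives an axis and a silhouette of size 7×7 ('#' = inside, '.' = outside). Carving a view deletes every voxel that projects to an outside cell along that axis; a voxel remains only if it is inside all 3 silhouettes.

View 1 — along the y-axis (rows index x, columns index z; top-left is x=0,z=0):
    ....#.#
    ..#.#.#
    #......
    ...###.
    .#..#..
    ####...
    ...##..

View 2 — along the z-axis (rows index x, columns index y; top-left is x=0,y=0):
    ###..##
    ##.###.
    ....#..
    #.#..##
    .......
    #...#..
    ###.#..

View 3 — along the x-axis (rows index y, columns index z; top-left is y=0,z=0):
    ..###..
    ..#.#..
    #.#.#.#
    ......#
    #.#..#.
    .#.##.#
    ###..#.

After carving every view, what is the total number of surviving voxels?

initial block: 7^3 = 343
V1 y: intersect with XZ mask (17 set) -- 119 left
V2 z: intersect with XY mask (21 set) -- 54 left
V3 x: intersect with YZ mask (21 set) -- 29 left

remaining voxels: 29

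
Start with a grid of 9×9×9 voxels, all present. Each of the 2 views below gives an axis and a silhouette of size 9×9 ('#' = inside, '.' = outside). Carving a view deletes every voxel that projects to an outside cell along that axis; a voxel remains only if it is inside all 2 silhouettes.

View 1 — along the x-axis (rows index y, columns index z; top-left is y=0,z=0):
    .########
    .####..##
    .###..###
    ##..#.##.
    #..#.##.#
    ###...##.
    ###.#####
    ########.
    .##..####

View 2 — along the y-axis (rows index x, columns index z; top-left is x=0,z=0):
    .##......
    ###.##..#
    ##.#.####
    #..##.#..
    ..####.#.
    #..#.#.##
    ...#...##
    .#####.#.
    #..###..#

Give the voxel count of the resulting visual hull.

initial block: 9^3 = 729
  1. axis=0 (YZ plane), |mask|=57  ⇒  voxels=513
  2. axis=1 (XZ plane), |mask|=43  ⇒  voxels=261

voxel count = 261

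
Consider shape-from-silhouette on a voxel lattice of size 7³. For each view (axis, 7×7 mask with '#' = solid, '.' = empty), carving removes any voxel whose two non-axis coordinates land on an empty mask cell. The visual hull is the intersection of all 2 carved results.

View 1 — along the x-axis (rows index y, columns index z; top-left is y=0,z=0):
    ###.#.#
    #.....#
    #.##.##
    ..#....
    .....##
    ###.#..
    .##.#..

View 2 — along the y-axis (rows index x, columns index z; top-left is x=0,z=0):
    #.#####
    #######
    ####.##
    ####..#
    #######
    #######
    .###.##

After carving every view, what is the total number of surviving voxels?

before carving: 343 voxels (7×7×7)
carve view 1 (along x, YZ-mask fill 22/49): 154 voxels remain
carve view 2 (along y, XZ-mask fill 43/49): 136 voxels remain

136 voxels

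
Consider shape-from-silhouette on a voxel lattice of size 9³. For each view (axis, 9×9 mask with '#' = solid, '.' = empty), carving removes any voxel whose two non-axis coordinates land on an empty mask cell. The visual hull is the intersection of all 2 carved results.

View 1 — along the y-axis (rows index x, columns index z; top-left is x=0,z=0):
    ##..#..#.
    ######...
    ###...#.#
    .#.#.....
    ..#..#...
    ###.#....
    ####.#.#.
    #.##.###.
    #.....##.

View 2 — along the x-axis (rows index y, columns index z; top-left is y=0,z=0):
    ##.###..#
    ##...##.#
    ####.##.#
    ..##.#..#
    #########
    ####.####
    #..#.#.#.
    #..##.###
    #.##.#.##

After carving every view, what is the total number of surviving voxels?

232 voxels

full grid |V| = 729
  1. axis=1 (XZ plane), |mask|=38  ⇒  voxels=342
  2. axis=0 (YZ plane), |mask|=55  ⇒  voxels=232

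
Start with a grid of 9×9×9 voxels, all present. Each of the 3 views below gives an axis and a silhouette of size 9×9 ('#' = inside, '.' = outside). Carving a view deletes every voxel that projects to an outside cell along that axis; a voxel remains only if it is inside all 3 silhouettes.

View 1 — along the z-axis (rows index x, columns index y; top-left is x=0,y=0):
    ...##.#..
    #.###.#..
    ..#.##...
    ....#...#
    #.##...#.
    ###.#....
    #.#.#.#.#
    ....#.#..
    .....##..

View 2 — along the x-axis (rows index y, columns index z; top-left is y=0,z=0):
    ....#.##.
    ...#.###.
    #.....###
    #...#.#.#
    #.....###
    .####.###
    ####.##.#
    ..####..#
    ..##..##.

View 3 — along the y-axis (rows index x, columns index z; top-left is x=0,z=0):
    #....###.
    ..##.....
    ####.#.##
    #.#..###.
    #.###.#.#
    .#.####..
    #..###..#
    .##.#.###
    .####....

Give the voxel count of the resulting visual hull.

remaining voxels: 71

initial block: 9^3 = 729
carve view 1 (along z, XY-mask fill 30/81): 270 voxels remain
carve view 2 (along x, YZ-mask fill 42/81): 138 voxels remain
carve view 3 (along y, XZ-mask fill 44/81): 71 voxels remain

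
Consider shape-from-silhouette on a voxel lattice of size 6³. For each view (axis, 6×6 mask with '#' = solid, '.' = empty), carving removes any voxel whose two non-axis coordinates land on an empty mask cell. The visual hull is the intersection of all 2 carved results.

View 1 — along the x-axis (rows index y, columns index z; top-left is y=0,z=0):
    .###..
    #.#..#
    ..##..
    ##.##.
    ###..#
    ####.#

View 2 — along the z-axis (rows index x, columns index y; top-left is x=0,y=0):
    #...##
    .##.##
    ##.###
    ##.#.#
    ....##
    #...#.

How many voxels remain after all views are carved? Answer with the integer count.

remaining voxels: 76

full grid |V| = 216
[1] x-view keeps 21 columns → grid now 126
[2] z-view keeps 20 columns → grid now 76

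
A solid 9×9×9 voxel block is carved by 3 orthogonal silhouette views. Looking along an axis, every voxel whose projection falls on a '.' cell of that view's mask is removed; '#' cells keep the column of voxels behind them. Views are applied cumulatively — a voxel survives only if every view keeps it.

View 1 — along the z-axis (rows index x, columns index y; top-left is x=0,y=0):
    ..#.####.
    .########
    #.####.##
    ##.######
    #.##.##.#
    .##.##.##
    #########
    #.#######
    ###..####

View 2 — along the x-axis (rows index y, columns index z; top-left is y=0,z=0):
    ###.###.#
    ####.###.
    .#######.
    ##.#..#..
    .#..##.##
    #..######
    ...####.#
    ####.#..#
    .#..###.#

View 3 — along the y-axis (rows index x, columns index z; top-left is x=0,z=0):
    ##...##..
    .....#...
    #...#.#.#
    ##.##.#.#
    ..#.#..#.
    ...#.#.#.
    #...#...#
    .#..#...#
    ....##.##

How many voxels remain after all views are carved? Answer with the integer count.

voxel count = 150

full grid |V| = 729
carve view 1 (along z, XY-mask fill 64/81): 576 voxels remain
carve view 2 (along x, YZ-mask fill 53/81): 378 voxels remain
carve view 3 (along y, XZ-mask fill 31/81): 150 voxels remain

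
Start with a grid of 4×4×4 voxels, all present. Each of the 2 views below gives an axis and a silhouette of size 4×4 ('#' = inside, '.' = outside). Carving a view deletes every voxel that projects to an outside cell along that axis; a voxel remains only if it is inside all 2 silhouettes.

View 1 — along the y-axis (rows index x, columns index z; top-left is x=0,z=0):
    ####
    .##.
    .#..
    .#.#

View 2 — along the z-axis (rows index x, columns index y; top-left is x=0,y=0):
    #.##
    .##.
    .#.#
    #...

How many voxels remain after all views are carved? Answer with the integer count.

20 voxels

initial block: 4^3 = 64
after view 1 [y-axis, 9 of 16 cells solid] → remaining = 36
after view 2 [z-axis, 8 of 16 cells solid] → remaining = 20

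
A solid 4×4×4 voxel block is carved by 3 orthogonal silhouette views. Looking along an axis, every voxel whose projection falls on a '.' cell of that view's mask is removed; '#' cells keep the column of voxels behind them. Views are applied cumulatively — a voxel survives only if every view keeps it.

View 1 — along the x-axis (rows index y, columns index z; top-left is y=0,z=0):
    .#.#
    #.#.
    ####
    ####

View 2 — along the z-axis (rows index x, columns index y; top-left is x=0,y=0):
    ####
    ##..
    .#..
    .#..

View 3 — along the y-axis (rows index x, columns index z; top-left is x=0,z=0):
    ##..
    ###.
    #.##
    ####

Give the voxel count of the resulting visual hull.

|visual hull| = 13

before carving: 64 voxels (4×4×4)
carve view 1 (along x, YZ-mask fill 12/16): 48 voxels remain
carve view 2 (along z, XY-mask fill 8/16): 20 voxels remain
carve view 3 (along y, XZ-mask fill 12/16): 13 voxels remain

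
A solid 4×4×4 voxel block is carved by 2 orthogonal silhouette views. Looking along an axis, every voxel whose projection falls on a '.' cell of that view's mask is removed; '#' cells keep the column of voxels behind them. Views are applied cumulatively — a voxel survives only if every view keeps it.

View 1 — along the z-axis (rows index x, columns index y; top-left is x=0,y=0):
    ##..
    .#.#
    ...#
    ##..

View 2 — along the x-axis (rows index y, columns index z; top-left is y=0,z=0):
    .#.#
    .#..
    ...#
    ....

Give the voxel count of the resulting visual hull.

7 voxels

start: 4×4×4 = 64 voxels
carve view 1 (along z, XY-mask fill 7/16): 28 voxels remain
carve view 2 (along x, YZ-mask fill 4/16): 7 voxels remain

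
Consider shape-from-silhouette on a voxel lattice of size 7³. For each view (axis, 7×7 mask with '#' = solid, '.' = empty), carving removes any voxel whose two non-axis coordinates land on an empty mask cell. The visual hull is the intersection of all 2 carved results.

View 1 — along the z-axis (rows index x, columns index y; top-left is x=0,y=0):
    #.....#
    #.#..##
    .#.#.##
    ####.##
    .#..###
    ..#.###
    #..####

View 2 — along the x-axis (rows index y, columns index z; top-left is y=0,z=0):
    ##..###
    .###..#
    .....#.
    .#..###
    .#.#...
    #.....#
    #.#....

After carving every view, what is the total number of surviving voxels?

|visual hull| = 79

start: 7×7×7 = 343 voxels
step 1: project along z, AND mask (29/49) → |grid| = 203
step 2: project along x, AND mask (20/49) → |grid| = 79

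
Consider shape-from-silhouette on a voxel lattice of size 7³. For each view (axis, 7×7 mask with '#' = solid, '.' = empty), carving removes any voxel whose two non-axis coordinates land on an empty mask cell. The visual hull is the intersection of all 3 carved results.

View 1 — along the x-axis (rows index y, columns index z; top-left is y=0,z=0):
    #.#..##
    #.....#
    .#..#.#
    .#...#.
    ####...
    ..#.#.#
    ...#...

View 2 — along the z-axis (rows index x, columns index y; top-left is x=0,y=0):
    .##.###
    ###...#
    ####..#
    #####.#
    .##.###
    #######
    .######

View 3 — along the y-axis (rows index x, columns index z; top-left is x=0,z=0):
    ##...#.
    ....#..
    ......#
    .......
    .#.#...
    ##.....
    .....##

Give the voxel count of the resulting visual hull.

before carving: 343 voxels (7×7×7)
after view 1 [x-axis, 19 of 49 cells solid] → remaining = 133
after view 2 [z-axis, 38 of 49 cells solid] → remaining = 98
after view 3 [y-axis, 11 of 49 cells solid] → remaining = 22

remaining voxels: 22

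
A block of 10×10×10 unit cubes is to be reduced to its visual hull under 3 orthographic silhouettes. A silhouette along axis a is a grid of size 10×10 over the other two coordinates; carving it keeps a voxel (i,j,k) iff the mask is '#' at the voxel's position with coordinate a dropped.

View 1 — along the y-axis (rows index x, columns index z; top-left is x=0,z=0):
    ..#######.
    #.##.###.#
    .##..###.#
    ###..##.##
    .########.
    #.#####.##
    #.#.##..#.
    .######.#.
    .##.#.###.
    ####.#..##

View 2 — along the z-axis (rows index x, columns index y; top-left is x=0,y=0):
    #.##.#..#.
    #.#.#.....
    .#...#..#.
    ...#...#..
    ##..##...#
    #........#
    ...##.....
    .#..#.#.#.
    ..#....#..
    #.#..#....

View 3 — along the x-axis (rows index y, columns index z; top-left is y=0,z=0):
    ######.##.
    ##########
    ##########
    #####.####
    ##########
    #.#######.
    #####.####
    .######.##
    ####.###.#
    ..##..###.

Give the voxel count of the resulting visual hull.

full grid |V| = 1000
  1. axis=1 (XZ plane), |mask|=68  ⇒  voxels=680
  2. axis=2 (XY plane), |mask|=31  ⇒  voxels=215
  3. axis=0 (YZ plane), |mask|=85  ⇒  voxels=186

voxel count = 186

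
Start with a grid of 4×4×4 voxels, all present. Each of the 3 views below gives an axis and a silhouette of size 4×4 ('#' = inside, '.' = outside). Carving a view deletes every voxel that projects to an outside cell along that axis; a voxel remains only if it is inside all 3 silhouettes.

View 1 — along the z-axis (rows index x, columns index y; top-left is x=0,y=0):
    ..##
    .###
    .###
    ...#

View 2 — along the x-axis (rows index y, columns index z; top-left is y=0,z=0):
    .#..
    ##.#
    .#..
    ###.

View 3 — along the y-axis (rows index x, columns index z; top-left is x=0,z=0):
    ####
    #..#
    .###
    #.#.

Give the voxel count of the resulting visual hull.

initial block: 4^3 = 64
after view 1 [z-axis, 9 of 16 cells solid] → remaining = 36
after view 2 [x-axis, 8 of 16 cells solid] → remaining = 21
after view 3 [y-axis, 11 of 16 cells solid] → remaining = 14

14 voxels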